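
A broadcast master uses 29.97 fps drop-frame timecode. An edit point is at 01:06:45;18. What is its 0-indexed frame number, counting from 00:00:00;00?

Complete 10-minute blocks: 6, each 17982 frames → 107892.
Remaining 6 whole minutes in the current block: 1800 + 5 × 1798 = 10790 frames.
Within the current minute: 45 × 30 + 18 − 2 = 1366 (labels ;00/;01 skipped at this minute). Total = 107892 + 10790 + 1366 = 120048.

120048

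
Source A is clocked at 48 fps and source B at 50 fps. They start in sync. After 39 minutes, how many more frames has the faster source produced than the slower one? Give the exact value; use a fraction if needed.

39 min = 2340 s.
A emits 48 × 2340 = 112320 frames; B emits 50 × 2340 = 117000.
Difference = 4680 frames; B is ahead of A.

4680 frames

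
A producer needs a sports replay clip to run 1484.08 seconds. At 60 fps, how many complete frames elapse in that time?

Frames = 1484.08 × 60 = 445224/5 ≈ 89044.8000.
Complete frames: 89044.

89044 frames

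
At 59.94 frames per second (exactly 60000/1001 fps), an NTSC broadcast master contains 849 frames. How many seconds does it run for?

Running time = 849 / (60000/1001) = 14.16415 s.

14.16415 seconds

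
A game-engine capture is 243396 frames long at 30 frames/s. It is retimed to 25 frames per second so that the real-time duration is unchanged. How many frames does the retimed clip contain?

202830 frames

Target frames = source frames × (target rate / source rate) = 243396 × (25)/(30) = 243396 × 5/6 = 202830.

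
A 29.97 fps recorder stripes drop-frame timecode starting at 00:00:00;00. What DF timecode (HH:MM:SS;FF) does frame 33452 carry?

00:18:36;06

Ten DF minutes hold 17982 frames, so frame 33452 lies in block 1 (frames 17982–35963) with 15470 frames into that block.
The block's first minute is 1800 frames and the rest 1798 each; 15470 frames reaches minute 8, so 1 × 18 + 8 × 2 = 34 labels have been skipped so far.
Adding those back, label number 33452 + 34 = 33486 at 30 labels/s is 1116 s + 6 f = 0 h 18 min 36 s frame 6, i.e. 00:18:36;06.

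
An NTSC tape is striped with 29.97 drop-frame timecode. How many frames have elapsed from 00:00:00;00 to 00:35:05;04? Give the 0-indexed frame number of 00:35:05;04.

As if non-drop at 30 labels/s: (0 × 3600 + 35 × 60 + 5) × 30 + 4 = 63154.
Minute boundaries passed: 35; those not divisible by 10: 35 − 3 = 32; dropped labels = 2 × 32 = 64.
Actual frame index = 63154 − 64 = 63090.

63090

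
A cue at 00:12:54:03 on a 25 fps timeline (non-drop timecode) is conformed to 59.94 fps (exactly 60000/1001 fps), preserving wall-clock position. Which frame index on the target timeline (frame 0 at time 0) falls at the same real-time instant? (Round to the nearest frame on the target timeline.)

Source frame index: (0×3600 + 12×60 + 54) × 25 + 3 = 19353.
Real time: 19353 / (25) = 19353/25 s.
Target frame: (19353/25) × (60000/1001) = 46447200/1001 ≈ 46400.799 → 46401.

frame 46401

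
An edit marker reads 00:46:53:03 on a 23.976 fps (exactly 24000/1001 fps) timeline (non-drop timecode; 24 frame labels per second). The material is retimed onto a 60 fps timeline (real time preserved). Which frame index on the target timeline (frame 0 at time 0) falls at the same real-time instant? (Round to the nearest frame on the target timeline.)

frame 168956

Source frame index: (0×3600 + 46×60 + 53) × 24 + 3 = 67515.
Real time: 67515 / (24000/1001) = 4505501/1600 s.
Target frame: (4505501/1600) × (60) = 13516503/80 ≈ 168956.288 → 168956.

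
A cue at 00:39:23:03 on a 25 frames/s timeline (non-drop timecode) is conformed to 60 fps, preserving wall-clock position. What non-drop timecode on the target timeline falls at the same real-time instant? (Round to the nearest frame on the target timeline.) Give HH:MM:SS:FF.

Source frame index: (0×3600 + 39×60 + 23) × 25 + 3 = 59078.
Real time: 59078 / (25) = 59078/25 s.
Target frame: (59078/25) × (60) = 708936/5 ≈ 141787.200 → 141787.
At 60 labels/s: frame 141787 → 00:39:23:07.

00:39:23:07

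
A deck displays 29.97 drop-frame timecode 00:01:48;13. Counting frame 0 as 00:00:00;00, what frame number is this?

3251

As if non-drop at 30 labels/s: (0 × 3600 + 1 × 60 + 48) × 30 + 13 = 3253.
Minute boundaries passed: 1; those not divisible by 10: 1 − 0 = 1; dropped labels = 2 × 1 = 2.
Actual frame index = 3253 − 2 = 3251.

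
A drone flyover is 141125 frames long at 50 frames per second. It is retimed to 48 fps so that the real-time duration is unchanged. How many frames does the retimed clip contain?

135480 frames

Target frames = source frames × (target rate / source rate) = 141125 × (48)/(50) = 141125 × 24/25 = 135480.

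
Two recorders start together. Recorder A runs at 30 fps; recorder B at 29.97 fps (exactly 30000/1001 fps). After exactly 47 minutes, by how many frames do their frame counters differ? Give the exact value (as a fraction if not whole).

47 min = 2820 s.
A emits 30 × 2820 = 84600 frames; B emits 30000/1001 × 2820 = 84600000/1001.
Difference = 84600/1001 frames (≈ 84.5155); B is behind A.

84600/1001 frames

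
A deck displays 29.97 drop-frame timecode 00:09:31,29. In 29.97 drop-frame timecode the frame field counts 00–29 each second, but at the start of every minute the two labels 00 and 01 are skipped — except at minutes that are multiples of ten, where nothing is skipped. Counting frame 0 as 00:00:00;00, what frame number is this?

17141

Complete 10-minute blocks: 0, each 17982 frames → 0.
Remaining 9 whole minutes in the current block: 1800 + 8 × 1798 = 16184 frames.
Within the current minute: 31 × 30 + 29 − 2 = 957 (labels ;00/;01 skipped at this minute). Total = 0 + 16184 + 957 = 17141.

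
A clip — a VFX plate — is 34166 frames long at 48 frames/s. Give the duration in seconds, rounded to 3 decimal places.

711.792 seconds

Running time = 34166 × 1/48 = 17083/24 s ≈ 711.792 s.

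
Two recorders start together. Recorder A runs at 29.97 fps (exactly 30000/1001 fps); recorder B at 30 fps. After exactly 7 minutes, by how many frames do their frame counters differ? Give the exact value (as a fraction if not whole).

1800/143 frames

7 min = 420 s.
A emits 30000/1001 × 420 = 1800000/143 frames; B emits 30 × 420 = 12600.
Difference = 1800/143 frames (≈ 12.5874); B is ahead of A.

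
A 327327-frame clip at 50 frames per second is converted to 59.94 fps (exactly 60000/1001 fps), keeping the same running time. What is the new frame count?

392400 frames

Target frames = source frames × (target rate / source rate) = 327327 × (60000/1001)/(50) = 327327 × 1200/1001 = 392400.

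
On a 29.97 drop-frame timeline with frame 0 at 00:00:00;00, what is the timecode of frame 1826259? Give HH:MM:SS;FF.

Ten DF minutes hold 17982 frames, so frame 1826259 lies in block 101 (frames 1816182–1834163) with 10077 frames into that block.
The block's first minute is 1800 frames and the rest 1798 each; 10077 frames reaches minute 5, so 101 × 18 + 5 × 2 = 1828 labels have been skipped so far.
Adding those back, label number 1826259 + 1828 = 1828087 at 30 labels/s is 60936 s + 7 f = 16 h 55 min 36 s frame 7, i.e. 16:55:36;07.

16:55:36;07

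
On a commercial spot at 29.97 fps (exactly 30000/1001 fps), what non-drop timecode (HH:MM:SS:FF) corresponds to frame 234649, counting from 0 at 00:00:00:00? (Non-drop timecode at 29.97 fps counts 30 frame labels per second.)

02:10:21:19

234649 ÷ 30 = 7821 full seconds, remainder 19 frames.
7821 s = 2 h 10 min 21 s.
Timecode: 02:10:21:19.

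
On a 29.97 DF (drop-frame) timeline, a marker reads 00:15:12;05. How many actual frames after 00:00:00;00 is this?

27337

As if non-drop at 30 labels/s: (0 × 3600 + 15 × 60 + 12) × 30 + 5 = 27365.
Minute boundaries passed: 15; those not divisible by 10: 15 − 1 = 14; dropped labels = 2 × 14 = 28.
Actual frame index = 27365 − 28 = 27337.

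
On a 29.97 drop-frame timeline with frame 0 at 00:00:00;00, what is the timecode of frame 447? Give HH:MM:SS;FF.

Each 10-minute DF block holds 10 × 60 × 30 − 9 × 2 = 17982 frames. 447 ÷ 17982 → 0 full blocks, remainder 447.
Within the partial block the first minute is 1800 frames and each further minute 1798, so 0 further minute boundaries passed. Total skipped labels = 18 × 0 + 2 × 0 = 0.
Non-drop label index = 447 + 0 = 447; at 30 labels/s that is 00:00:14:27, i.e. DF 00:00:14;27.

00:00:14;27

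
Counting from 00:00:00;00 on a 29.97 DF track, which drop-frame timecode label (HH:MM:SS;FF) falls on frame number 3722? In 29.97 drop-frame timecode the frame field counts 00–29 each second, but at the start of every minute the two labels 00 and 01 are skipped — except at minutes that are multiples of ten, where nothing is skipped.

00:02:04;06

Each 10-minute DF block holds 10 × 60 × 30 − 9 × 2 = 17982 frames. 3722 ÷ 17982 → 0 full blocks, remainder 3722.
Within the partial block the first minute is 1800 frames and each further minute 1798, so 2 further minute boundaries passed. Total skipped labels = 18 × 0 + 2 × 2 = 4.
Non-drop label index = 3722 + 4 = 3726; at 30 labels/s that is 00:02:04:06, i.e. DF 00:02:04;06.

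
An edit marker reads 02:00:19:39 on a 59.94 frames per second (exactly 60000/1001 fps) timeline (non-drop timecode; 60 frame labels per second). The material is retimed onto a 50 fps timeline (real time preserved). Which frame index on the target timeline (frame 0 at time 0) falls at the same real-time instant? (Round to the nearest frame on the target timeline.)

frame 361343

Source frame index: (2×3600 + 0×60 + 19) × 60 + 39 = 433179.
Real time: 433179 / (60000/1001) = 144537393/20000 s.
Target frame: (144537393/20000) × (50) = 144537393/400 ≈ 361343.482 → 361343.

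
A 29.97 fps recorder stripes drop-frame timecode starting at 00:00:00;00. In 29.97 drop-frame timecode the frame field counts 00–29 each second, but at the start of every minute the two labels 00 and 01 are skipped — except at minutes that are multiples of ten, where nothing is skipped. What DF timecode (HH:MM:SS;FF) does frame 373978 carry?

Ten DF minutes hold 17982 frames, so frame 373978 lies in block 20 (frames 359640–377621) with 14338 frames into that block.
The block's first minute is 1800 frames and the rest 1798 each; 14338 frames reaches minute 7, so 20 × 18 + 7 × 2 = 374 labels have been skipped so far.
Adding those back, label number 373978 + 374 = 374352 at 30 labels/s is 12478 s + 12 f = 3 h 27 min 58 s frame 12, i.e. 03:27:58;12.

03:27:58;12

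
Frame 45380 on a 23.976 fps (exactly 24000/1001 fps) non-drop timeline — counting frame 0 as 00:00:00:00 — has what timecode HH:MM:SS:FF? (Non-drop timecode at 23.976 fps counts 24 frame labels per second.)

00:31:30:20

45380 ÷ 24 = 1890 full seconds, remainder 20 frames.
1890 s = 0 h 31 min 30 s.
Timecode: 00:31:30:20.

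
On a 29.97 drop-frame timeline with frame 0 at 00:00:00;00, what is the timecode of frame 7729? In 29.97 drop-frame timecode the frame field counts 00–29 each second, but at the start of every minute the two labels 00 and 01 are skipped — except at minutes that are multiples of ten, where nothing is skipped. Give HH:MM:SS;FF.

00:04:17;27

Ten DF minutes hold 17982 frames, so frame 7729 lies in block 0 (frames 0–17981) with 7729 frames into that block.
The block's first minute is 1800 frames and the rest 1798 each; 7729 frames reaches minute 4, so 0 × 18 + 4 × 2 = 8 labels have been skipped so far.
Adding those back, label number 7729 + 8 = 7737 at 30 labels/s is 257 s + 27 f = 0 h 4 min 17 s frame 27, i.e. 00:04:17;27.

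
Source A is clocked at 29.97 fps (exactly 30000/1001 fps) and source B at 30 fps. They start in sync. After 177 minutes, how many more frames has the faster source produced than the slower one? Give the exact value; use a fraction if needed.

177 min = 10620 s.
A emits 30000/1001 × 10620 = 318600000/1001 frames; B emits 30 × 10620 = 318600.
Difference = 318600/1001 frames (≈ 318.2817); B is ahead of A.

318600/1001 frames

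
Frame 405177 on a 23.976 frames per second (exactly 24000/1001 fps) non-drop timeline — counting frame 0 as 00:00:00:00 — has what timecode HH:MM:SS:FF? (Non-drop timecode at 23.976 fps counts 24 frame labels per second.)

405177 ÷ 24 = 16882 full seconds, remainder 9 frames.
16882 s = 4 h 41 min 22 s.
Timecode: 04:41:22:09.

04:41:22:09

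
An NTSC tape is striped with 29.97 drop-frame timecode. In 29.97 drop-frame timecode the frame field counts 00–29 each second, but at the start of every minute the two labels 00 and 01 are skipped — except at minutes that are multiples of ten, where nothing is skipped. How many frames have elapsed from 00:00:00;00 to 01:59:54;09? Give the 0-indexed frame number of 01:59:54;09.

As if non-drop at 30 labels/s: (1 × 3600 + 59 × 60 + 54) × 30 + 9 = 215829.
Minute boundaries passed: 119; those not divisible by 10: 119 − 11 = 108; dropped labels = 2 × 108 = 216.
Actual frame index = 215829 − 216 = 215613.

215613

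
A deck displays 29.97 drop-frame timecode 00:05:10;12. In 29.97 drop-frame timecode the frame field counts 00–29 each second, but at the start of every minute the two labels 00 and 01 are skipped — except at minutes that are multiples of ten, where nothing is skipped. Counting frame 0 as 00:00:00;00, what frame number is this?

9302

Complete 10-minute blocks: 0, each 17982 frames → 0.
Remaining 5 whole minutes in the current block: 1800 + 4 × 1798 = 8992 frames.
Within the current minute: 10 × 30 + 12 − 2 = 310 (labels ;00/;01 skipped at this minute). Total = 0 + 8992 + 310 = 9302.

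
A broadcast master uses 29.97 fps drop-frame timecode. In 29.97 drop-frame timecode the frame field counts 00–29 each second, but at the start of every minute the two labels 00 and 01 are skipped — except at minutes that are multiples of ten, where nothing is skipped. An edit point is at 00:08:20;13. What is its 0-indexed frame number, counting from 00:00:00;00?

Complete 10-minute blocks: 0, each 17982 frames → 0.
Remaining 8 whole minutes in the current block: 1800 + 7 × 1798 = 14386 frames.
Within the current minute: 20 × 30 + 13 − 2 = 611 (labels ;00/;01 skipped at this minute). Total = 0 + 14386 + 611 = 14997.

14997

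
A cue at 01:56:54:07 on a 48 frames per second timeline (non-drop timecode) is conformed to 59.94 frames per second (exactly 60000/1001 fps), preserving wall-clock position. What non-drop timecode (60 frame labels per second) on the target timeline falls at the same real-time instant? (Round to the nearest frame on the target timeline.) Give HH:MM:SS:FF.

01:56:47:08

Source frame index: (1×3600 + 56×60 + 54) × 48 + 7 = 336679.
Real time: 336679 / (48) = 336679/48 s.
Target frame: (336679/48) × (60000/1001) = 60121250/143 ≈ 420428.322 → 420428.
At 60 labels/s: frame 420428 → 01:56:47:08.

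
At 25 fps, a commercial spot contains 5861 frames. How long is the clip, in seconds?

234.44 seconds

Running time = 5861 / (25) = 234.44 s.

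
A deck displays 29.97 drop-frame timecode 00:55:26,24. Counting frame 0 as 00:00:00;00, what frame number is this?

Complete 10-minute blocks: 5, each 17982 frames → 89910.
Remaining 5 whole minutes in the current block: 1800 + 4 × 1798 = 8992 frames.
Within the current minute: 26 × 30 + 24 − 2 = 802 (labels ;00/;01 skipped at this minute). Total = 89910 + 8992 + 802 = 99704.

99704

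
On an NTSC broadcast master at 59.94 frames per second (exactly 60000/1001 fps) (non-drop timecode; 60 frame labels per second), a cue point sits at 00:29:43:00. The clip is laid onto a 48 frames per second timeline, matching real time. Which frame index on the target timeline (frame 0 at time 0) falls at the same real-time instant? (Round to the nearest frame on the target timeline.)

frame 85670

Source frame index: (0×3600 + 29×60 + 43) × 60 + 0 = 106980.
Real time: 106980 / (60000/1001) = 1784783/1000 s.
Target frame: (1784783/1000) × (48) = 10708698/125 ≈ 85669.584 → 85670.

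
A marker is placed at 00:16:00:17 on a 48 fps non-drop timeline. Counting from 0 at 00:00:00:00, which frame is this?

Total seconds to the label: (0 × 3600 + 16 × 60 + 0) = 960.
Frame index = 960 × 48 + 17 = 46097.

46097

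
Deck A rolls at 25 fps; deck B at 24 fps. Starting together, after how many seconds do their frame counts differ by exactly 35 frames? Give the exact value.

The gap grows by |24 − 25| = 1 frame per second.
Time for a 35-frame gap: 35 ÷ (1) = 35 s.

35 seconds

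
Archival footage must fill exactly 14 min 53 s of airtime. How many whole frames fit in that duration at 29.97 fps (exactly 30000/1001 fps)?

26763 frames

14 min 53 s = 893 s.
Frames = 893 × 30000/1001 = 26790000/1001 ≈ 26763.2368.
Complete frames: 26763.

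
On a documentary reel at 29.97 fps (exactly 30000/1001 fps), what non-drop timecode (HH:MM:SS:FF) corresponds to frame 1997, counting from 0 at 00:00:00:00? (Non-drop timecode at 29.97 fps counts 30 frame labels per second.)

00:01:06:17

1997 ÷ 30 = 66 full seconds, remainder 17 frames.
66 s = 0 h 1 min 6 s.
Timecode: 00:01:06:17.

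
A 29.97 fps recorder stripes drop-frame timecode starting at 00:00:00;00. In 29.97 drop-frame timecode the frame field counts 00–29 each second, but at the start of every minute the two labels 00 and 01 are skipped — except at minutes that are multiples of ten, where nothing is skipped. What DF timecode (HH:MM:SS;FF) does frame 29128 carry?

00:16:11;28

Ten DF minutes hold 17982 frames, so frame 29128 lies in block 1 (frames 17982–35963) with 11146 frames into that block.
The block's first minute is 1800 frames and the rest 1798 each; 11146 frames reaches minute 6, so 1 × 18 + 6 × 2 = 30 labels have been skipped so far.
Adding those back, label number 29128 + 30 = 29158 at 30 labels/s is 971 s + 28 f = 0 h 16 min 11 s frame 28, i.e. 00:16:11;28.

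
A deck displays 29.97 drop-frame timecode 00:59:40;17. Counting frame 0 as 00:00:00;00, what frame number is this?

As if non-drop at 30 labels/s: (0 × 3600 + 59 × 60 + 40) × 30 + 17 = 107417.
Minute boundaries passed: 59; those not divisible by 10: 59 − 5 = 54; dropped labels = 2 × 54 = 108.
Actual frame index = 107417 − 108 = 107309.

107309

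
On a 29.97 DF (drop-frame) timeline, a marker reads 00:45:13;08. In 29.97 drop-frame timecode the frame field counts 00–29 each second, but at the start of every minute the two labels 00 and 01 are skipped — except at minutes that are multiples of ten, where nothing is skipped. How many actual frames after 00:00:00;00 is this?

As if non-drop at 30 labels/s: (0 × 3600 + 45 × 60 + 13) × 30 + 8 = 81398.
Minute boundaries passed: 45; those not divisible by 10: 45 − 4 = 41; dropped labels = 2 × 41 = 82.
Actual frame index = 81398 − 82 = 81316.

81316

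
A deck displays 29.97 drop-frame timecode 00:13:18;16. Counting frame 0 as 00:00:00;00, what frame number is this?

As if non-drop at 30 labels/s: (0 × 3600 + 13 × 60 + 18) × 30 + 16 = 23956.
Minute boundaries passed: 13; those not divisible by 10: 13 − 1 = 12; dropped labels = 2 × 12 = 24.
Actual frame index = 23956 − 24 = 23932.

23932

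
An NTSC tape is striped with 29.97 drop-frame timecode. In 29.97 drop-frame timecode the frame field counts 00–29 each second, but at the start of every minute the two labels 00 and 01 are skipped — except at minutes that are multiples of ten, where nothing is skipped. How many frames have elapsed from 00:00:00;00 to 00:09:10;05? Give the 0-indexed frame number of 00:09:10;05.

16487

As if non-drop at 30 labels/s: (0 × 3600 + 9 × 60 + 10) × 30 + 5 = 16505.
Minute boundaries passed: 9; those not divisible by 10: 9 − 0 = 9; dropped labels = 2 × 9 = 18.
Actual frame index = 16505 − 18 = 16487.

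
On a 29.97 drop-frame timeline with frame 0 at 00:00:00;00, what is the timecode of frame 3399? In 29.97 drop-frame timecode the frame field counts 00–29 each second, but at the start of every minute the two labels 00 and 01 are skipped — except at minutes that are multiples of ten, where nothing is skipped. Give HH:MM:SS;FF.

Ten DF minutes hold 17982 frames, so frame 3399 lies in block 0 (frames 0–17981) with 3399 frames into that block.
The block's first minute is 1800 frames and the rest 1798 each; 3399 frames reaches minute 1, so 0 × 18 + 1 × 2 = 2 labels have been skipped so far.
Adding those back, label number 3399 + 2 = 3401 at 30 labels/s is 113 s + 11 f = 0 h 1 min 53 s frame 11, i.e. 00:01:53;11.

00:01:53;11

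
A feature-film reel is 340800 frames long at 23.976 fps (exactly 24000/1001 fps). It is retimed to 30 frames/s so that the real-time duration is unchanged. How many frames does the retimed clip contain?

426426 frames

Target frames = source frames × (target rate / source rate) = 340800 × (30)/(24000/1001) = 340800 × 1001/800 = 426426.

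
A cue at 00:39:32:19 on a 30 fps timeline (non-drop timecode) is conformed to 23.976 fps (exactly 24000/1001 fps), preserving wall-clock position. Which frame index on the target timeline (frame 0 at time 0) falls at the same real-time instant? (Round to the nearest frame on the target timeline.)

Source frame index: (0×3600 + 39×60 + 32) × 30 + 19 = 71179.
Real time: 71179 / (30) = 71179/30 s.
Target frame: (71179/30) × (24000/1001) = 56943200/1001 ≈ 56886.314 → 56886.

frame 56886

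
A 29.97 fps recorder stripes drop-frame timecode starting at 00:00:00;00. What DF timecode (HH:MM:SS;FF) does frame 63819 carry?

00:35:29;13

Ten DF minutes hold 17982 frames, so frame 63819 lies in block 3 (frames 53946–71927) with 9873 frames into that block.
The block's first minute is 1800 frames and the rest 1798 each; 9873 frames reaches minute 5, so 3 × 18 + 5 × 2 = 64 labels have been skipped so far.
Adding those back, label number 63819 + 64 = 63883 at 30 labels/s is 2129 s + 13 f = 0 h 35 min 29 s frame 13, i.e. 00:35:29;13.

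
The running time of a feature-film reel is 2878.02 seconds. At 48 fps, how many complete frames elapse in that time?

Frames = 2878.02 × 48 = 3453624/25 ≈ 138144.9600.
Complete frames: 138144.

138144 frames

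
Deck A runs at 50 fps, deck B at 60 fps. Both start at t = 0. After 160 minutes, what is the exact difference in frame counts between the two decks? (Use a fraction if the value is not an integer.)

160 min = 9600 s.
A emits 50 × 9600 = 480000 frames; B emits 60 × 9600 = 576000.
Difference = 96000 frames; B is ahead of A.

96000 frames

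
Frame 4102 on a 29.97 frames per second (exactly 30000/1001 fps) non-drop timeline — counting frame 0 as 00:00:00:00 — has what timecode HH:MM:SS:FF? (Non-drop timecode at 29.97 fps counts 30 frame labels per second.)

00:02:16:22

4102 ÷ 30 = 136 full seconds, remainder 22 frames.
136 s = 0 h 2 min 16 s.
Timecode: 00:02:16:22.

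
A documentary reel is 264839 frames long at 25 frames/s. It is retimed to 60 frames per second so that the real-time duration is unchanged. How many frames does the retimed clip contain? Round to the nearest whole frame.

635614 frames

Frames at target rate = 264839 × (60) / (25) = 3178068/5 ≈ 635613.600.
Nearest whole frame: 635614.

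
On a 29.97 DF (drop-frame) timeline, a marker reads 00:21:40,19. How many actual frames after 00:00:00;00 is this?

Complete 10-minute blocks: 2, each 17982 frames → 35964.
Remaining 1 whole minute in the current block: 1800 + 0 × 1798 = 1800 frames.
Within the current minute: 40 × 30 + 19 − 2 = 1217 (labels ;00/;01 skipped at this minute). Total = 35964 + 1800 + 1217 = 38981.

38981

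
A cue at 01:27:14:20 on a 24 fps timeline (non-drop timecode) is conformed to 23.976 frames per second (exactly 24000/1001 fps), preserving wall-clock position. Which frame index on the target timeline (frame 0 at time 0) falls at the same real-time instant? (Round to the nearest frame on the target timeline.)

frame 125510

Source frame index: (1×3600 + 27×60 + 14) × 24 + 20 = 125636.
Real time: 125636 / (24) = 31409/6 s.
Target frame: (31409/6) × (24000/1001) = 17948000/143 ≈ 125510.490 → 125510.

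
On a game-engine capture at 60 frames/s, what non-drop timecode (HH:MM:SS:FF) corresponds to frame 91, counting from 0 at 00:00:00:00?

91 ÷ 60 = 1 full seconds, remainder 31 frames.
1 s = 0 h 0 min 1 s.
Timecode: 00:00:01:31.

00:00:01:31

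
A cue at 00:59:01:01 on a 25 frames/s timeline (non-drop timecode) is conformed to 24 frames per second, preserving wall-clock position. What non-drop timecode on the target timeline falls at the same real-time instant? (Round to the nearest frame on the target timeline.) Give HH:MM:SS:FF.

00:59:01:01

Source frame index: (0×3600 + 59×60 + 1) × 25 + 1 = 88526.
Real time: 88526 / (25) = 88526/25 s.
Target frame: (88526/25) × (24) = 2124624/25 ≈ 84984.960 → 84985.
At 24 labels/s: frame 84985 → 00:59:01:01.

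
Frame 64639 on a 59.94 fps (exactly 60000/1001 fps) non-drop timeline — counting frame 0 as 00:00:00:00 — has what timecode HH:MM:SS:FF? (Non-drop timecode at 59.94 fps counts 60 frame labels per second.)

64639 ÷ 60 = 1077 full seconds, remainder 19 frames.
1077 s = 0 h 17 min 57 s.
Timecode: 00:17:57:19.

00:17:57:19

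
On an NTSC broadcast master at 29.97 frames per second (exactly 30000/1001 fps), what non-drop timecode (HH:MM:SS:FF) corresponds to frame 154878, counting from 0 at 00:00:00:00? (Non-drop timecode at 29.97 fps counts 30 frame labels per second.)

01:26:02:18

154878 ÷ 30 = 5162 full seconds, remainder 18 frames.
5162 s = 1 h 26 min 2 s.
Timecode: 01:26:02:18.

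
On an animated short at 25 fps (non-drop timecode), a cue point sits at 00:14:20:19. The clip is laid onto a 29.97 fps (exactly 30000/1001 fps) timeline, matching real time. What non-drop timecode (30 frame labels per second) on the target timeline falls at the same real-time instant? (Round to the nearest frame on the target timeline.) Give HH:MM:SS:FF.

00:14:19:27

Source frame index: (0×3600 + 14×60 + 20) × 25 + 19 = 21519.
Real time: 21519 / (25) = 21519/25 s.
Target frame: (21519/25) × (30000/1001) = 25822800/1001 ≈ 25797.003 → 25797.
At 30 labels/s: frame 25797 → 00:14:19:27.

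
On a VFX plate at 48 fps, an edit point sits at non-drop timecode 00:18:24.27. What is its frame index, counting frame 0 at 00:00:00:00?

frame 53019

Total seconds to the label: (0 × 3600 + 18 × 60 + 24) = 1104.
Frame index = 1104 × 48 + 27 = 53019.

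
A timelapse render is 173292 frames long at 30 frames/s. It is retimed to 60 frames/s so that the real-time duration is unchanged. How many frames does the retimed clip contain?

346584 frames

Frames at target rate = 173292 × (60) / (30) = 346584.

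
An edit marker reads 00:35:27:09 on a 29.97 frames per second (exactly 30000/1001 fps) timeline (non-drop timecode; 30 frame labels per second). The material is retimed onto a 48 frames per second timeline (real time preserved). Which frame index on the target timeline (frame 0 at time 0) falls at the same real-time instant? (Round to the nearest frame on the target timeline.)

frame 102213

Source frame index: (0×3600 + 35×60 + 27) × 30 + 9 = 63819.
Real time: 63819 / (30000/1001) = 21294273/10000 s.
Target frame: (21294273/10000) × (48) = 63882819/625 ≈ 102212.510 → 102213.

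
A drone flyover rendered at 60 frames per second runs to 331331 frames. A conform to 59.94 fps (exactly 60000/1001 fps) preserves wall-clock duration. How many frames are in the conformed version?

331000 frames

Target frames = source frames × (target rate / source rate) = 331331 × (60000/1001)/(60) = 331331 × 1000/1001 = 331000.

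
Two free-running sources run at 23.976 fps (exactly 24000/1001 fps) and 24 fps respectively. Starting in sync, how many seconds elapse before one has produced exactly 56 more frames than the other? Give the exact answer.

7007/3 seconds

The gap grows by |24 − 24000/1001| = 24/1001 frames per second.
Time for a 56-frame gap: 56 ÷ (24/1001) = 7007/3 s.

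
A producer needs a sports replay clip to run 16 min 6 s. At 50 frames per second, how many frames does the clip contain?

48300 frames

16 min 6 s = 966 s.
Frames = 966 × 50 = 48300.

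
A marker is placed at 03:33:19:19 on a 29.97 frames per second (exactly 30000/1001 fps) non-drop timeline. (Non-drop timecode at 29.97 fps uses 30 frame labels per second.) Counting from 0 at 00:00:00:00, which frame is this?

Total seconds to the label: (3 × 3600 + 33 × 60 + 19) = 12799.
Frame index = 12799 × 30 + 19 = 383989.

frame 383989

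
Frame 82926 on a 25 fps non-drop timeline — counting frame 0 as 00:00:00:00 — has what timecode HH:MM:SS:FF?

82926 ÷ 25 = 3317 full seconds, remainder 1 frame.
3317 s = 0 h 55 min 17 s.
Timecode: 00:55:17:01.

00:55:17:01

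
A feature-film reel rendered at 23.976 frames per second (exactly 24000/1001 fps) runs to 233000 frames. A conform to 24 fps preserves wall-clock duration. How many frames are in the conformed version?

233233 frames

Target frames = source frames × (target rate / source rate) = 233000 × (24)/(24000/1001) = 233000 × 1001/1000 = 233233.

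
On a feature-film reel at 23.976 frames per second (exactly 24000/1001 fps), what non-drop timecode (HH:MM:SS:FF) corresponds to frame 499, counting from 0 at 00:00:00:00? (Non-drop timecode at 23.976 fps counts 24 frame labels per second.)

00:00:20:19

499 ÷ 24 = 20 full seconds, remainder 19 frames.
20 s = 0 h 0 min 20 s.
Timecode: 00:00:20:19.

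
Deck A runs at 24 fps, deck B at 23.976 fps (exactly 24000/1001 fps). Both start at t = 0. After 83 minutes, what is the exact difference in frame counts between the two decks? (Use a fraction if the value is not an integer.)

119520/1001 frames

83 min = 4980 s.
A emits 24 × 4980 = 119520 frames; B emits 24000/1001 × 4980 = 119520000/1001.
Difference = 119520/1001 frames (≈ 119.4006); B is behind A.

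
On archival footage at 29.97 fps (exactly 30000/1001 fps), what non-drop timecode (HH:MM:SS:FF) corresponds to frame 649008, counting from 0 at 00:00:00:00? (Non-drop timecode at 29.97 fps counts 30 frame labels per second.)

06:00:33:18

649008 ÷ 30 = 21633 full seconds, remainder 18 frames.
21633 s = 6 h 0 min 33 s.
Timecode: 06:00:33:18.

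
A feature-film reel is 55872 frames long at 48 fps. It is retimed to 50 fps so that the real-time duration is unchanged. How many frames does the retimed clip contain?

58200 frames

Target frames = source frames × (target rate / source rate) = 55872 × (50)/(48) = 55872 × 25/24 = 58200.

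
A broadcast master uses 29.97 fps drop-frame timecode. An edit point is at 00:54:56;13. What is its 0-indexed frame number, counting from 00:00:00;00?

As if non-drop at 30 labels/s: (0 × 3600 + 54 × 60 + 56) × 30 + 13 = 98893.
Minute boundaries passed: 54; those not divisible by 10: 54 − 5 = 49; dropped labels = 2 × 49 = 98.
Actual frame index = 98893 − 98 = 98795.

98795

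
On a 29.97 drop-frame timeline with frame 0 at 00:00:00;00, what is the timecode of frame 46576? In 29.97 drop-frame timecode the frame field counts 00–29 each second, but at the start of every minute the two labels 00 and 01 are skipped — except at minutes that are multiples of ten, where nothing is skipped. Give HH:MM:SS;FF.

00:25:54;02

Each 10-minute DF block holds 10 × 60 × 30 − 9 × 2 = 17982 frames. 46576 ÷ 17982 → 2 full blocks, remainder 10612.
Within the partial block the first minute is 1800 frames and each further minute 1798, so 5 further minute boundaries passed. Total skipped labels = 18 × 2 + 2 × 5 = 46.
Non-drop label index = 46576 + 46 = 46622; at 30 labels/s that is 00:25:54:02, i.e. DF 00:25:54;02.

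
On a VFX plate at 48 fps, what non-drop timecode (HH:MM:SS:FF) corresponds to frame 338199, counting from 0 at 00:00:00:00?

338199 ÷ 48 = 7045 full seconds, remainder 39 frames.
7045 s = 1 h 57 min 25 s.
Timecode: 01:57:25:39.

01:57:25:39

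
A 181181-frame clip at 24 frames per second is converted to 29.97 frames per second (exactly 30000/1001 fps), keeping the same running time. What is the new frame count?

Target frames = source frames × (target rate / source rate) = 181181 × (30000/1001)/(24) = 181181 × 1250/1001 = 226250.

226250 frames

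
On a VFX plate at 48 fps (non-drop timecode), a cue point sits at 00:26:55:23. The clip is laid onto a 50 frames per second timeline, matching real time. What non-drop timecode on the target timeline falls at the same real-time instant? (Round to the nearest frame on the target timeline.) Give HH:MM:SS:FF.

00:26:55:24

Source frame index: (0×3600 + 26×60 + 55) × 48 + 23 = 77543.
Real time: 77543 / (48) = 77543/48 s.
Target frame: (77543/48) × (50) = 1938575/24 ≈ 80773.958 → 80774.
At 50 labels/s: frame 80774 → 00:26:55:24.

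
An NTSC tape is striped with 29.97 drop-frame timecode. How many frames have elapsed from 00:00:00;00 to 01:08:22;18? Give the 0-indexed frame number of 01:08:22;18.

Complete 10-minute blocks: 6, each 17982 frames → 107892.
Remaining 8 whole minutes in the current block: 1800 + 7 × 1798 = 14386 frames.
Within the current minute: 22 × 30 + 18 − 2 = 676 (labels ;00/;01 skipped at this minute). Total = 107892 + 14386 + 676 = 122954.

122954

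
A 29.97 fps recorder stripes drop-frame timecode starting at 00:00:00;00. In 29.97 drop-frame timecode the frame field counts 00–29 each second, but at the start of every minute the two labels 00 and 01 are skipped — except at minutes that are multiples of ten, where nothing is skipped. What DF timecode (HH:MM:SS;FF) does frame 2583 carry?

Each 10-minute DF block holds 10 × 60 × 30 − 9 × 2 = 17982 frames. 2583 ÷ 17982 → 0 full blocks, remainder 2583.
Within the partial block the first minute is 1800 frames and each further minute 1798, so 1 further minute boundary passed. Total skipped labels = 18 × 0 + 2 × 1 = 2.
Non-drop label index = 2583 + 2 = 2585; at 30 labels/s that is 00:01:26:05, i.e. DF 00:01:26;05.

00:01:26;05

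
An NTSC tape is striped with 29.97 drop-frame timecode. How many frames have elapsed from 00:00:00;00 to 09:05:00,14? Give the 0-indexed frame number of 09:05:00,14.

980032

Complete 10-minute blocks: 54, each 17982 frames → 971028.
Remaining 5 whole minutes in the current block: 1800 + 4 × 1798 = 8992 frames.
Within the current minute: 0 × 30 + 14 − 2 = 12 (labels ;00/;01 skipped at this minute). Total = 971028 + 8992 + 12 = 980032.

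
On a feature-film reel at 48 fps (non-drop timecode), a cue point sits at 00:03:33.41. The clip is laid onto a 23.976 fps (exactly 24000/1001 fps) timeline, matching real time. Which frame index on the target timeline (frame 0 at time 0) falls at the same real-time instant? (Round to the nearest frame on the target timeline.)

frame 5127

Source frame index: (0×3600 + 3×60 + 33) × 48 + 41 = 10265.
Real time: 10265 / (48) = 10265/48 s.
Target frame: (10265/48) × (24000/1001) = 5132500/1001 ≈ 5127.373 → 5127.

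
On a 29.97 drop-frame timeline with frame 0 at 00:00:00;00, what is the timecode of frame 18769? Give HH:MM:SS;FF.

00:10:26;07

Each 10-minute DF block holds 10 × 60 × 30 − 9 × 2 = 17982 frames. 18769 ÷ 17982 → 1 full block, remainder 787.
Within the partial block the first minute is 1800 frames and each further minute 1798, so 0 further minute boundaries passed. Total skipped labels = 18 × 1 + 2 × 0 = 18.
Non-drop label index = 18769 + 18 = 18787; at 30 labels/s that is 00:10:26:07, i.e. DF 00:10:26;07.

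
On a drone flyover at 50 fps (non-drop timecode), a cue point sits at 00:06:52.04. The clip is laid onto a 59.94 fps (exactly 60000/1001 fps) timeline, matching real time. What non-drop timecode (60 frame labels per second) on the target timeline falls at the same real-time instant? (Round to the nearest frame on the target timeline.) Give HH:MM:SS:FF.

Source frame index: (0×3600 + 6×60 + 52) × 50 + 4 = 20604.
Real time: 20604 / (50) = 10302/25 s.
Target frame: (10302/25) × (60000/1001) = 24724800/1001 ≈ 24700.100 → 24700.
At 60 labels/s: frame 24700 → 00:06:51:40.

00:06:51:40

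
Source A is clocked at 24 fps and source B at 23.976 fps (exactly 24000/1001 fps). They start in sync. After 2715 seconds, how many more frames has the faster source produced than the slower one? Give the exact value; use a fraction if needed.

A emits 24 × 2715 = 65160 frames; B emits 24000/1001 × 2715 = 65160000/1001.
Difference = 65160/1001 frames (≈ 65.0949); B is behind A.

65160/1001 frames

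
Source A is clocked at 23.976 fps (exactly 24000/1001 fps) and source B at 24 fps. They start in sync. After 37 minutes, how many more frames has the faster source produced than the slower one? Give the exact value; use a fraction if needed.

37 min = 2220 s.
A emits 24000/1001 × 2220 = 53280000/1001 frames; B emits 24 × 2220 = 53280.
Difference = 53280/1001 frames (≈ 53.2268); B is ahead of A.

53280/1001 frames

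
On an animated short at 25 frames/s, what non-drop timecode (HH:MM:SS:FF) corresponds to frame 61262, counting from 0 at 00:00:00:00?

00:40:50:12

61262 ÷ 25 = 2450 full seconds, remainder 12 frames.
2450 s = 0 h 40 min 50 s.
Timecode: 00:40:50:12.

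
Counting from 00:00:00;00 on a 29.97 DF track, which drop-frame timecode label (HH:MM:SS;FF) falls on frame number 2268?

Ten DF minutes hold 17982 frames, so frame 2268 lies in block 0 (frames 0–17981) with 2268 frames into that block.
The block's first minute is 1800 frames and the rest 1798 each; 2268 frames reaches minute 1, so 0 × 18 + 1 × 2 = 2 labels have been skipped so far.
Adding those back, label number 2268 + 2 = 2270 at 30 labels/s is 75 s + 20 f = 0 h 1 min 15 s frame 20, i.e. 00:01:15;20.

00:01:15;20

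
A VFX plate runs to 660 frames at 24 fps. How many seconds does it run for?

27.5 seconds

Running time = 660 / (24) = 27.5 s.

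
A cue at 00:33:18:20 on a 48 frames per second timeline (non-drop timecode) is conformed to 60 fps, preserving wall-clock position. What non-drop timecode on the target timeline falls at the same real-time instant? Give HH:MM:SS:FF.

00:33:18:25

Source frame index: (0×3600 + 33×60 + 18) × 48 + 20 = 95924.
Real time: 95924 / (48) = 23981/12 s.
Target frame: (23981/12) × (60) = 119905.
At 60 labels/s: frame 119905 → 00:33:18:25.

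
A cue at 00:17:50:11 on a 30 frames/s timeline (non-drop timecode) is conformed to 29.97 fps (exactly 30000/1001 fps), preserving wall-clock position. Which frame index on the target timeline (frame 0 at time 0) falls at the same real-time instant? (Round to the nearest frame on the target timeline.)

Source frame index: (0×3600 + 17×60 + 50) × 30 + 11 = 32111.
Real time: 32111 / (30) = 32111/30 s.
Target frame: (32111/30) × (30000/1001) = 32111000/1001 ≈ 32078.921 → 32079.

frame 32079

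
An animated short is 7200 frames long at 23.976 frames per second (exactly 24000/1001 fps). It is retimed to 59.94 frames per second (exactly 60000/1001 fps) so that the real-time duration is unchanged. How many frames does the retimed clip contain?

Frames at target rate = 7200 × (60000/1001) / (24000/1001) = 18000.

18000 frames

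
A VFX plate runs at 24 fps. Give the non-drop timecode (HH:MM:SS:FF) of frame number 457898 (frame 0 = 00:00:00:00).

457898 ÷ 24 = 19079 full seconds, remainder 2 frames.
19079 s = 5 h 17 min 59 s.
Timecode: 05:17:59:02.

05:17:59:02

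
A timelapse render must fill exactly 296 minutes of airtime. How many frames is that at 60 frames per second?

296 min = 17760 s.
Frames = 17760 × 60 = 1065600.

1065600 frames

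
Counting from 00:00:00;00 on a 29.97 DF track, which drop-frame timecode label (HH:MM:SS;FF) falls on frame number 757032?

Each 10-minute DF block holds 10 × 60 × 30 − 9 × 2 = 17982 frames. 757032 ÷ 17982 → 42 full blocks, remainder 1788.
Within the partial block the first minute is 1800 frames and each further minute 1798, so 0 further minute boundaries passed. Total skipped labels = 18 × 42 + 2 × 0 = 756.
Non-drop label index = 757032 + 756 = 757788; at 30 labels/s that is 07:00:59:18, i.e. DF 07:00:59;18.

07:00:59;18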